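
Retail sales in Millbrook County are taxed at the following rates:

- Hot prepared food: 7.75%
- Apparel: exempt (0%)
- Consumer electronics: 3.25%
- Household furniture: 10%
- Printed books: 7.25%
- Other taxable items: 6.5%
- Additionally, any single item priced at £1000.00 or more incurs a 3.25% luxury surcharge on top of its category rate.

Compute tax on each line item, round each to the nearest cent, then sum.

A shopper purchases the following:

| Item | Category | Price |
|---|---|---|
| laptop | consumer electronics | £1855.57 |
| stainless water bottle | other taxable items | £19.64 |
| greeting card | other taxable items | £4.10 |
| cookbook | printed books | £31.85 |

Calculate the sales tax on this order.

£124.47

Laptop £1855.57: consumer electronics → 3.25% + 3.25% surcharge = 6.5% → £120.61
Stainless water bottle £19.64: other taxable items → 6.5% → £1.28
Greeting card £4.10: other taxable items → 6.5% → £0.27
Cookbook £31.85: printed books → 7.25% → £2.31
Total tax = £120.61 + £1.28 + £0.27 + £2.31 = £124.47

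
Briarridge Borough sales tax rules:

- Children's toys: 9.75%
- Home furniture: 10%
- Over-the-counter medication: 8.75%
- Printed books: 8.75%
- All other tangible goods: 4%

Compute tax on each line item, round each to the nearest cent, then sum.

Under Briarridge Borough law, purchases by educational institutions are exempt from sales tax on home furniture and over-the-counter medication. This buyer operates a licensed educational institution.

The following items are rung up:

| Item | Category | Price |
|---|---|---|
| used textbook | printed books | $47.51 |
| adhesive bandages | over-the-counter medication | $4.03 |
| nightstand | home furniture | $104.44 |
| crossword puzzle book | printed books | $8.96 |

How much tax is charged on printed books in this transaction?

$4.94

Used textbook $47.51: printed books → 8.75% → $4.16
Crossword puzzle book $8.96: printed books → 8.75% → $0.78
Tax on printed books = $4.16 + $0.78 = $4.94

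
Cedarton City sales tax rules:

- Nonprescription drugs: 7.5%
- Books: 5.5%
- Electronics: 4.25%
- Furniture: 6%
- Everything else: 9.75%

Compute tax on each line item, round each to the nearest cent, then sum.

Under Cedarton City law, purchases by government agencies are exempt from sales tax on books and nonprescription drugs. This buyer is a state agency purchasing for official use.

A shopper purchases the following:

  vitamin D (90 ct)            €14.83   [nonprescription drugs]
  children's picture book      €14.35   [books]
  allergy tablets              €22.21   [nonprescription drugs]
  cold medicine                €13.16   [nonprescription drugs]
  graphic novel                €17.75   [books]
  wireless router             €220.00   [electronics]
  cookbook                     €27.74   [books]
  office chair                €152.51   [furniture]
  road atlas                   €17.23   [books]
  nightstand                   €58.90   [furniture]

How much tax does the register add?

Vitamin D (90 ct) €14.83: nonprescription drugs, buyer-exempt → 0% → €0.00
Children's picture book €14.35: books, buyer-exempt → 0% → €0.00
Allergy tablets €22.21: nonprescription drugs, buyer-exempt → 0% → €0.00
Cold medicine €13.16: nonprescription drugs, buyer-exempt → 0% → €0.00
Graphic novel €17.75: books, buyer-exempt → 0% → €0.00
Wireless router €220.00: electronics → 4.25% → €9.35
Cookbook €27.74: books, buyer-exempt → 0% → €0.00
Office chair €152.51: furniture → 6% → €9.15
Road atlas €17.23: books, buyer-exempt → 0% → €0.00
Nightstand €58.90: furniture → 6% → €3.53
Total tax = €9.35 + €9.15 + €3.53 = €22.03

€22.03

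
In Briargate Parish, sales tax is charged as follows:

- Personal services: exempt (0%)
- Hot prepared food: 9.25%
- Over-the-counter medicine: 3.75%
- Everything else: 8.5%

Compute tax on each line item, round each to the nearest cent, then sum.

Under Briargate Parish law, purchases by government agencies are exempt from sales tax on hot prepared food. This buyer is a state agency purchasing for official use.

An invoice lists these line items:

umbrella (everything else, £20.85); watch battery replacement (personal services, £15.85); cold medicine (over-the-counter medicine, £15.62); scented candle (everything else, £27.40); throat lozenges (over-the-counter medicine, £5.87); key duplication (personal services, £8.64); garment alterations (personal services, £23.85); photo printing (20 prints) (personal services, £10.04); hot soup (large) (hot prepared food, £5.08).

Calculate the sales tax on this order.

Umbrella £20.85: everything else → 8.5% → £1.77
Watch battery replacement £15.85: personal services → 0% → £0.00
Cold medicine £15.62: over-the-counter medicine → 3.75% → £0.59
Scented candle £27.40: everything else → 8.5% → £2.33
Throat lozenges £5.87: over-the-counter medicine → 3.75% → £0.22
Key duplication £8.64: personal services → 0% → £0.00
Garment alterations £23.85: personal services → 0% → £0.00
Photo printing (20 prints) £10.04: personal services → 0% → £0.00
Hot soup (large) £5.08: hot prepared food, buyer-exempt → 0% → £0.00
Total tax = £1.77 + £0.59 + £2.33 + £0.22 = £4.91

£4.91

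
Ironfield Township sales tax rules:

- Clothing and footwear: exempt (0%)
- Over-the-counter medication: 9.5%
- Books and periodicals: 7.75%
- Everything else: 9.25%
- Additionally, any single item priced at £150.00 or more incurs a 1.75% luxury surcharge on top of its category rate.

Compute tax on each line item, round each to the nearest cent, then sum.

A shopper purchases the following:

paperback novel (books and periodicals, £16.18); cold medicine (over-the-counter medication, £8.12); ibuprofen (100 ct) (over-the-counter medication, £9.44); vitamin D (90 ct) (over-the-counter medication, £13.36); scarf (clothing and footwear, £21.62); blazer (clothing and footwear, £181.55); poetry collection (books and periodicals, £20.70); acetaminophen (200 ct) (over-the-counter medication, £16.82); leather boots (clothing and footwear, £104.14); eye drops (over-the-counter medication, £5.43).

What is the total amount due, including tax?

Paperback novel £16.18: books and periodicals → 7.75% → £1.25
Cold medicine £8.12: over-the-counter medication → 9.5% → £0.77
Ibuprofen (100 ct) £9.44: over-the-counter medication → 9.5% → £0.90
Vitamin D (90 ct) £13.36: over-the-counter medication → 9.5% → £1.27
Scarf £21.62: clothing and footwear → 0% → £0.00
Blazer £181.55: clothing and footwear → 0% + 1.75% surcharge = 1.75% → £3.18
Poetry collection £20.70: books and periodicals → 7.75% → £1.60
Acetaminophen (200 ct) £16.82: over-the-counter medication → 9.5% → £1.60
Leather boots £104.14: clothing and footwear → 0% → £0.00
Eye drops £5.43: over-the-counter medication → 9.5% → £0.52
Subtotal = £397.36; tax = £11.09; total due = £408.45

£408.45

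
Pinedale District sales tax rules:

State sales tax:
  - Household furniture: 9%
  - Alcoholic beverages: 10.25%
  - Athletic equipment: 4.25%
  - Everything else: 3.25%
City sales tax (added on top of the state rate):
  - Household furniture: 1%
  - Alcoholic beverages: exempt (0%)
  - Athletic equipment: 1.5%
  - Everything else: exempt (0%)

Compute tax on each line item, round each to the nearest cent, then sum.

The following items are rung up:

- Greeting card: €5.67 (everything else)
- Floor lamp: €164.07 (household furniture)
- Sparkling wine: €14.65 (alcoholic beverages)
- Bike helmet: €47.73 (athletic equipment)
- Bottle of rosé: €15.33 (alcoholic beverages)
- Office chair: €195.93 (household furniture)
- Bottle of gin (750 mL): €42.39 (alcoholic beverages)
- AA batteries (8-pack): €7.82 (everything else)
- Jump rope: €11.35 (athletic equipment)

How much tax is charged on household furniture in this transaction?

Floor lamp €164.07: household furniture → 9% + 1% city = 10% → €16.41
Office chair €195.93: household furniture → 9% + 1% city = 10% → €19.59
Tax on household furniture = €16.41 + €19.59 = €36.00

€36.00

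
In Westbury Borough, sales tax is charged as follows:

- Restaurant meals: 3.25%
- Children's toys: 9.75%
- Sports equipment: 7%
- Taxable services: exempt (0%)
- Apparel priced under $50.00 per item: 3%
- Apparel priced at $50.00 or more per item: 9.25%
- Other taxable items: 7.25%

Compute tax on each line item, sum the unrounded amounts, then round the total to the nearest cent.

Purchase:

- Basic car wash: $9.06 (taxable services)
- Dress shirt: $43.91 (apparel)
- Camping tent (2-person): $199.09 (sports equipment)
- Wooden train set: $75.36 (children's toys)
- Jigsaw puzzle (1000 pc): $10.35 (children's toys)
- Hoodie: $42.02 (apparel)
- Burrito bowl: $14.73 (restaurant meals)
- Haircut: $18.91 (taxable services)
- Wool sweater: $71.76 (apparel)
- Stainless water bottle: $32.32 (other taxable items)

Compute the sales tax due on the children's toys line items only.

$8.36

Wooden train set $75.36: children's toys → 9.75% → $7.3476
Jigsaw puzzle (1000 pc) $10.35: children's toys → 9.75% → $1.009125
Tax on children's toys: unrounded sum = $8.356725 → $8.36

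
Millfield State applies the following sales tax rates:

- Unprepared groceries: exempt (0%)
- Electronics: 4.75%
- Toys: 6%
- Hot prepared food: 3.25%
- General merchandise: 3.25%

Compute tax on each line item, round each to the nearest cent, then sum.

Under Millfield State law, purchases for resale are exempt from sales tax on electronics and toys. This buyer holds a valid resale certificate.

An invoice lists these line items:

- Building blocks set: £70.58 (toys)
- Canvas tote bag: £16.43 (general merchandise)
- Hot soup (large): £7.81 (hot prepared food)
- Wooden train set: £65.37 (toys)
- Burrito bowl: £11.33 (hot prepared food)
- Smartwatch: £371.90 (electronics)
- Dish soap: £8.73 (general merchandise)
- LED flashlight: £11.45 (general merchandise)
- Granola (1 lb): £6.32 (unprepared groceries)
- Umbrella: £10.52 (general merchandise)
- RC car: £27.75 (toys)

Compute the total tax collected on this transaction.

£2.14

Building blocks set £70.58: toys, buyer-exempt → 0% → £0.00
Canvas tote bag £16.43: general merchandise → 3.25% → £0.53
Hot soup (large) £7.81: hot prepared food → 3.25% → £0.25
Wooden train set £65.37: toys, buyer-exempt → 0% → £0.00
Burrito bowl £11.33: hot prepared food → 3.25% → £0.37
Smartwatch £371.90: electronics, buyer-exempt → 0% → £0.00
Dish soap £8.73: general merchandise → 3.25% → £0.28
LED flashlight £11.45: general merchandise → 3.25% → £0.37
Granola (1 lb) £6.32: unprepared groceries → 0% → £0.00
Umbrella £10.52: general merchandise → 3.25% → £0.34
RC car £27.75: toys, buyer-exempt → 0% → £0.00
Total tax = £0.53 + £0.25 + £0.37 + £0.28 + £0.37 + £0.34 = £2.14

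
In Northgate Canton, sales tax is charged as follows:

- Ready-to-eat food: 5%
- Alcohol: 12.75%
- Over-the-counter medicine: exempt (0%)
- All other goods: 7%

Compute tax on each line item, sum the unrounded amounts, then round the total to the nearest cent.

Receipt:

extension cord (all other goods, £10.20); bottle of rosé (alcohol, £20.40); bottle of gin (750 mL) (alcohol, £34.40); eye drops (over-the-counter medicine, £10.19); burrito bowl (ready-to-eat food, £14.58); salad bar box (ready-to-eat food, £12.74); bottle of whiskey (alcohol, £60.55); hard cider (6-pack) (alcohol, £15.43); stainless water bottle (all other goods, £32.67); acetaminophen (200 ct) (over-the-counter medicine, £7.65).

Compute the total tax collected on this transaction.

Extension cord £10.20: all other goods → 7% → £0.714
Bottle of rosé £20.40: alcohol → 12.75% → £2.601
Bottle of gin (750 mL) £34.40: alcohol → 12.75% → £4.386
Eye drops £10.19: over-the-counter medicine → 0% → £0.00
Burrito bowl £14.58: ready-to-eat food → 5% → £0.729
Salad bar box £12.74: ready-to-eat food → 5% → £0.637
Bottle of whiskey £60.55: alcohol → 12.75% → £7.720125
Hard cider (6-pack) £15.43: alcohol → 12.75% → £1.967325
Stainless water bottle £32.67: all other goods → 7% → £2.2869
Acetaminophen (200 ct) £7.65: over-the-counter medicine → 0% → £0.00
Unrounded tax sum = £21.04135 → £21.04

£21.04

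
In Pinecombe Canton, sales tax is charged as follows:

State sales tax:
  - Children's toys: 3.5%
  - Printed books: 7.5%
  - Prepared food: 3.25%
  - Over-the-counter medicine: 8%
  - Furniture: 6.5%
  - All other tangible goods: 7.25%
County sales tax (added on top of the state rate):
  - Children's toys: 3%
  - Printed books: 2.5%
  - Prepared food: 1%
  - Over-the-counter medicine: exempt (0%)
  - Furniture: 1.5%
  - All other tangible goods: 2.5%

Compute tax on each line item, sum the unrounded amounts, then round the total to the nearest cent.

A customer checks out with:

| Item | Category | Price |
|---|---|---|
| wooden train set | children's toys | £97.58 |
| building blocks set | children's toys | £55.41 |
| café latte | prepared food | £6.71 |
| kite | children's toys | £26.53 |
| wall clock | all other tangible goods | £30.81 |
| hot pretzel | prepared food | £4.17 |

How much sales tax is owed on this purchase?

Wooden train set £97.58: children's toys → 3.5% + 3% county = 6.5% → £6.3427
Building blocks set £55.41: children's toys → 3.5% + 3% county = 6.5% → £3.60165
Café latte £6.71: prepared food → 3.25% + 1% county = 4.25% → £0.285175
Kite £26.53: children's toys → 3.5% + 3% county = 6.5% → £1.72445
Wall clock £30.81: all other tangible goods → 7.25% + 2.5% county = 9.75% → £3.003975
Hot pretzel £4.17: prepared food → 3.25% + 1% county = 4.25% → £0.177225
Unrounded tax sum = £15.135175 → £15.14

£15.14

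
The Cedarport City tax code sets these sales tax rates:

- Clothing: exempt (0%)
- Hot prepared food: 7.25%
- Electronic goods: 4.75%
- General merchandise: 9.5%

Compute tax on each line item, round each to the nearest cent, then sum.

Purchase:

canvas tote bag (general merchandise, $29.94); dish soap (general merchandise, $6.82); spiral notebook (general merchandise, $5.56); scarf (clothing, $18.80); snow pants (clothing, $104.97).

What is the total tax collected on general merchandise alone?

Canvas tote bag $29.94: general merchandise → 9.5% → $2.84
Dish soap $6.82: general merchandise → 9.5% → $0.65
Spiral notebook $5.56: general merchandise → 9.5% → $0.53
Tax on general merchandise = $2.84 + $0.65 + $0.53 = $4.02

$4.02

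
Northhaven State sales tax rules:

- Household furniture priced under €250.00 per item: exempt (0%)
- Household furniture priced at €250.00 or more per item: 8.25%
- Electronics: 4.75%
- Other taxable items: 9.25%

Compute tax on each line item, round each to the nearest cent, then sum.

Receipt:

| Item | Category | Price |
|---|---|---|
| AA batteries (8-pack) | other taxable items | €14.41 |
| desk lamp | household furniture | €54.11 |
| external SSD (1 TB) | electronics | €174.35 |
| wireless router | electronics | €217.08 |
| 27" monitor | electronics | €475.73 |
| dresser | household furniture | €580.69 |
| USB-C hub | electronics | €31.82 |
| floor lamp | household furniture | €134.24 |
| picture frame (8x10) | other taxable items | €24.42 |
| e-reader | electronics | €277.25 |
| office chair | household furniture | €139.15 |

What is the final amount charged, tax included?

€2230.62

AA batteries (8-pack) €14.41: other taxable items → 9.25% → €1.33
Desk lamp €54.11: household furniture, under €250.00 → 0% → €0.00
External SSD (1 TB) €174.35: electronics → 4.75% → €8.28
Wireless router €217.08: electronics → 4.75% → €10.31
27" monitor €475.73: electronics → 4.75% → €22.60
Dresser €580.69: household furniture, €250.00 or more → 8.25% → €47.91
USB-C hub €31.82: electronics → 4.75% → €1.51
Floor lamp €134.24: household furniture, under €250.00 → 0% → €0.00
Picture frame (8x10) €24.42: other taxable items → 9.25% → €2.26
E-reader €277.25: electronics → 4.75% → €13.17
Office chair €139.15: household furniture, under €250.00 → 0% → €0.00
Subtotal = €2123.25; tax = €107.37; total due = €2230.62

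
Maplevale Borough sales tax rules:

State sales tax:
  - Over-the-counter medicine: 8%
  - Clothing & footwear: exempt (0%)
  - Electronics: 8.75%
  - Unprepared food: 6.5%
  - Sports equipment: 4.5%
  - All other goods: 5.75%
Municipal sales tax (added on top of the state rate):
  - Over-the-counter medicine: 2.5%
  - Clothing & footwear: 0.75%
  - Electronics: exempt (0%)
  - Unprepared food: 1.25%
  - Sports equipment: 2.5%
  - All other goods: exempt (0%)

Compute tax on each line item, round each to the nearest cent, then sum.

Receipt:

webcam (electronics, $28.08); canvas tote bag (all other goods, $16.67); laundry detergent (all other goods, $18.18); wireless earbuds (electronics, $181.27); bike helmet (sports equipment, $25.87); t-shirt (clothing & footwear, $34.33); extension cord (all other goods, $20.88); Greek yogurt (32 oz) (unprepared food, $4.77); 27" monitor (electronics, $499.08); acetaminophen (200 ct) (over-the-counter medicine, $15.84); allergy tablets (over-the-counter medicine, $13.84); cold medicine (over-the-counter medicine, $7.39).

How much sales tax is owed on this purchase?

Webcam $28.08: electronics → 8.75% + 0% municipal = 8.75% → $2.46
Canvas tote bag $16.67: all other goods → 5.75% + 0% municipal = 5.75% → $0.96
Laundry detergent $18.18: all other goods → 5.75% + 0% municipal = 5.75% → $1.05
Wireless earbuds $181.27: electronics → 8.75% + 0% municipal = 8.75% → $15.86
Bike helmet $25.87: sports equipment → 4.5% + 2.5% municipal = 7% → $1.81
T-shirt $34.33: clothing & footwear → 0% + 0.75% municipal = 0.75% → $0.26
Extension cord $20.88: all other goods → 5.75% + 0% municipal = 5.75% → $1.20
Greek yogurt (32 oz) $4.77: unprepared food → 6.5% + 1.25% municipal = 7.75% → $0.37
27" monitor $499.08: electronics → 8.75% + 0% municipal = 8.75% → $43.67
Acetaminophen (200 ct) $15.84: over-the-counter medicine → 8% + 2.5% municipal = 10.5% → $1.66
Allergy tablets $13.84: over-the-counter medicine → 8% + 2.5% municipal = 10.5% → $1.45
Cold medicine $7.39: over-the-counter medicine → 8% + 2.5% municipal = 10.5% → $0.78
Total tax = $2.46 + $0.96 + $1.05 + $15.86 + $1.81 + $0.26 + $1.20 + $0.37 + $43.67 + $1.66 + $1.45 + $0.78 = $71.53

$71.53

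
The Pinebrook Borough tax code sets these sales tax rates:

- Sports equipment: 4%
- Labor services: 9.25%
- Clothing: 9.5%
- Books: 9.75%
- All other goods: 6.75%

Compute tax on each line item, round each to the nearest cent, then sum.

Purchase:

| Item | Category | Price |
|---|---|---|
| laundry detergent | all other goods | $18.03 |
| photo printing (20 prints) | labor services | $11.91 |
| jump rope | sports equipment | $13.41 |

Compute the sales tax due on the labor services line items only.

$1.10

Photo printing (20 prints) $11.91: labor services → 9.25% → $1.10
Tax on labor services = $1.10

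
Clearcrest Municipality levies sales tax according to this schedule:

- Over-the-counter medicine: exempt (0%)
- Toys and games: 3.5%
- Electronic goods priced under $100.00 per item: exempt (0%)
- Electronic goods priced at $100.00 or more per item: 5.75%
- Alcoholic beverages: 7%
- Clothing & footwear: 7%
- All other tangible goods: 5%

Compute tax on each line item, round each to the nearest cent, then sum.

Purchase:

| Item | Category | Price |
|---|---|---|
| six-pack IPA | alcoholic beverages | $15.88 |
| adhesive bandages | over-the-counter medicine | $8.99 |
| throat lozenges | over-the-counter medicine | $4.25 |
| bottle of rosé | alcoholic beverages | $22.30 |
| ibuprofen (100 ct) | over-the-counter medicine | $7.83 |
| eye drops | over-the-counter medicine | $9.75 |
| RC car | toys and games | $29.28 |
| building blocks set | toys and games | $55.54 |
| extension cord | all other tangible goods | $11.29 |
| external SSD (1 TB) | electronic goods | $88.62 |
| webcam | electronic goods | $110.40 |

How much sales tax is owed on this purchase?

$12.54

Six-pack IPA $15.88: alcoholic beverages → 7% → $1.11
Adhesive bandages $8.99: over-the-counter medicine → 0% → $0.00
Throat lozenges $4.25: over-the-counter medicine → 0% → $0.00
Bottle of rosé $22.30: alcoholic beverages → 7% → $1.56
Ibuprofen (100 ct) $7.83: over-the-counter medicine → 0% → $0.00
Eye drops $9.75: over-the-counter medicine → 0% → $0.00
RC car $29.28: toys and games → 3.5% → $1.02
Building blocks set $55.54: toys and games → 3.5% → $1.94
Extension cord $11.29: all other tangible goods → 5% → $0.56
External SSD (1 TB) $88.62: electronic goods, under $100.00 → 0% → $0.00
Webcam $110.40: electronic goods, $100.00 or more → 5.75% → $6.35
Total tax = $1.11 + $1.56 + $1.02 + $1.94 + $0.56 + $6.35 = $12.54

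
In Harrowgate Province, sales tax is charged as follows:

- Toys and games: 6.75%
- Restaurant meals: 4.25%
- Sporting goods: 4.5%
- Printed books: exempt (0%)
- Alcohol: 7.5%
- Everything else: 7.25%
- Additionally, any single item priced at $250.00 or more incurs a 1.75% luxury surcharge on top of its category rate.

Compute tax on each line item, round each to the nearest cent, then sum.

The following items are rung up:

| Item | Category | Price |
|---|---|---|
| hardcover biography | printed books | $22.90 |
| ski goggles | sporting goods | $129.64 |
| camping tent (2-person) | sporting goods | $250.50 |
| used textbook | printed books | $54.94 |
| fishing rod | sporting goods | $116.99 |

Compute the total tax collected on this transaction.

Hardcover biography $22.90: printed books → 0% → $0.00
Ski goggles $129.64: sporting goods → 4.5% → $5.83
Camping tent (2-person) $250.50: sporting goods → 4.5% + 1.75% surcharge = 6.25% → $15.66
Used textbook $54.94: printed books → 0% → $0.00
Fishing rod $116.99: sporting goods → 4.5% → $5.26
Total tax = $5.83 + $15.66 + $5.26 = $26.75

$26.75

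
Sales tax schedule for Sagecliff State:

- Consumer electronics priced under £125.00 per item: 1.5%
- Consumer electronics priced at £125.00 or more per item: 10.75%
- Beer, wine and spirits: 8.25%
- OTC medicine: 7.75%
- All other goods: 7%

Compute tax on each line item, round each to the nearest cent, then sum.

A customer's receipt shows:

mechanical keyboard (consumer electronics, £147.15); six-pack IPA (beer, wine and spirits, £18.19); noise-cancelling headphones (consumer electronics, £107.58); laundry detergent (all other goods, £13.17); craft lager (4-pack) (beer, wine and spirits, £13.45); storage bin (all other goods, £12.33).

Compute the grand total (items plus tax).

Mechanical keyboard £147.15: consumer electronics, £125.00 or more → 10.75% → £15.82
Six-pack IPA £18.19: beer, wine and spirits → 8.25% → £1.50
Noise-cancelling headphones £107.58: consumer electronics, under £125.00 → 1.5% → £1.61
Laundry detergent £13.17: all other goods → 7% → £0.92
Craft lager (4-pack) £13.45: beer, wine and spirits → 8.25% → £1.11
Storage bin £12.33: all other goods → 7% → £0.86
Subtotal = £311.87; tax = £21.82; total due = £333.69

£333.69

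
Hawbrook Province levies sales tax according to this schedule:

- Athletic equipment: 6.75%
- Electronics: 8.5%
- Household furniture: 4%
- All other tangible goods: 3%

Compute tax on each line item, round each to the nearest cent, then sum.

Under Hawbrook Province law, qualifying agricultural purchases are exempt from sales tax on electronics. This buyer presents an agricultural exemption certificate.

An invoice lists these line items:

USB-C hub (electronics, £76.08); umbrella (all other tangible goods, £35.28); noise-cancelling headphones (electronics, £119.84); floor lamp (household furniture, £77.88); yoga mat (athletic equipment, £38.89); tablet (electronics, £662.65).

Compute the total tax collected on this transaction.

USB-C hub £76.08: electronics, buyer-exempt → 0% → £0.00
Umbrella £35.28: all other tangible goods → 3% → £1.06
Noise-cancelling headphones £119.84: electronics, buyer-exempt → 0% → £0.00
Floor lamp £77.88: household furniture → 4% → £3.12
Yoga mat £38.89: athletic equipment → 6.75% → £2.63
Tablet £662.65: electronics, buyer-exempt → 0% → £0.00
Total tax = £1.06 + £3.12 + £2.63 = £6.81

£6.81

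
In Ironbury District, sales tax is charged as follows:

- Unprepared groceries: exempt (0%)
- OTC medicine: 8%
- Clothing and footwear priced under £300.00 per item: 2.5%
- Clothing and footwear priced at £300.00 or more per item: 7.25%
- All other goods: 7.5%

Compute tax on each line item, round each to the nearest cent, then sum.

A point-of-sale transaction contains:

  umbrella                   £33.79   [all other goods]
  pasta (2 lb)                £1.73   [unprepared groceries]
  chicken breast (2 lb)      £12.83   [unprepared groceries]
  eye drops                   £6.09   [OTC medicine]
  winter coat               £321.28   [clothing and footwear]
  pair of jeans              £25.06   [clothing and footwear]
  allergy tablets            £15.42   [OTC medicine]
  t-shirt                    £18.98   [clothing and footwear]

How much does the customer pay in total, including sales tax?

Umbrella £33.79: all other goods → 7.5% → £2.53
Pasta (2 lb) £1.73: unprepared groceries → 0% → £0.00
Chicken breast (2 lb) £12.83: unprepared groceries → 0% → £0.00
Eye drops £6.09: OTC medicine → 8% → £0.49
Winter coat £321.28: clothing and footwear, £300.00 or more → 7.25% → £23.29
Pair of jeans £25.06: clothing and footwear, under £300.00 → 2.5% → £0.63
Allergy tablets £15.42: OTC medicine → 8% → £1.23
T-shirt £18.98: clothing and footwear, under £300.00 → 2.5% → £0.47
Subtotal = £435.18; tax = £28.64; total due = £463.82

£463.82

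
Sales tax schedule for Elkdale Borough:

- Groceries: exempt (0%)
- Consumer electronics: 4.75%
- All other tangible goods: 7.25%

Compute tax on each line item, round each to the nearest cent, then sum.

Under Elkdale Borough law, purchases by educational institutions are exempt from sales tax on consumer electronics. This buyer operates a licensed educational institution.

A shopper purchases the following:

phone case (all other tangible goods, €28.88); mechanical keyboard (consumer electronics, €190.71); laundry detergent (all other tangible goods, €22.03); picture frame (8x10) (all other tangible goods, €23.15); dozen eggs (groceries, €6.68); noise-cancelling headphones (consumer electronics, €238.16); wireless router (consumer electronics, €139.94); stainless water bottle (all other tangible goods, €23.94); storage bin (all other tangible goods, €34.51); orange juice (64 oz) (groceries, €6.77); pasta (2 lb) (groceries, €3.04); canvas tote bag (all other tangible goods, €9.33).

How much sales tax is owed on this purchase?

Phone case €28.88: all other tangible goods → 7.25% → €2.09
Mechanical keyboard €190.71: consumer electronics, buyer-exempt → 0% → €0.00
Laundry detergent €22.03: all other tangible goods → 7.25% → €1.60
Picture frame (8x10) €23.15: all other tangible goods → 7.25% → €1.68
Dozen eggs €6.68: groceries → 0% → €0.00
Noise-cancelling headphones €238.16: consumer electronics, buyer-exempt → 0% → €0.00
Wireless router €139.94: consumer electronics, buyer-exempt → 0% → €0.00
Stainless water bottle €23.94: all other tangible goods → 7.25% → €1.74
Storage bin €34.51: all other tangible goods → 7.25% → €2.50
Orange juice (64 oz) €6.77: groceries → 0% → €0.00
Pasta (2 lb) €3.04: groceries → 0% → €0.00
Canvas tote bag €9.33: all other tangible goods → 7.25% → €0.68
Total tax = €2.09 + €1.60 + €1.68 + €1.74 + €2.50 + €0.68 = €10.29

€10.29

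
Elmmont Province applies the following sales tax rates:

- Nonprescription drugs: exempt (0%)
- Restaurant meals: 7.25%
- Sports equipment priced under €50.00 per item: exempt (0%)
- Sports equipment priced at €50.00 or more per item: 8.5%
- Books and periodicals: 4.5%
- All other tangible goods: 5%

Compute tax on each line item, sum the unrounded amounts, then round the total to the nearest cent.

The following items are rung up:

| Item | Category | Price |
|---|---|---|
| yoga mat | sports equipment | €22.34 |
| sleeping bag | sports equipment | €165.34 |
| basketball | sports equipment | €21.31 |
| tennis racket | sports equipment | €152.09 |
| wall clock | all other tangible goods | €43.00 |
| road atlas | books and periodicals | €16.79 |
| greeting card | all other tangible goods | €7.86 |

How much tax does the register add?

€30.28

Yoga mat €22.34: sports equipment, under €50.00 → 0% → €0.00
Sleeping bag €165.34: sports equipment, €50.00 or more → 8.5% → €14.0539
Basketball €21.31: sports equipment, under €50.00 → 0% → €0.00
Tennis racket €152.09: sports equipment, €50.00 or more → 8.5% → €12.92765
Wall clock €43.00: all other tangible goods → 5% → €2.15
Road atlas €16.79: books and periodicals → 4.5% → €0.75555
Greeting card €7.86: all other tangible goods → 5% → €0.393
Unrounded tax sum = €30.2801 → €30.28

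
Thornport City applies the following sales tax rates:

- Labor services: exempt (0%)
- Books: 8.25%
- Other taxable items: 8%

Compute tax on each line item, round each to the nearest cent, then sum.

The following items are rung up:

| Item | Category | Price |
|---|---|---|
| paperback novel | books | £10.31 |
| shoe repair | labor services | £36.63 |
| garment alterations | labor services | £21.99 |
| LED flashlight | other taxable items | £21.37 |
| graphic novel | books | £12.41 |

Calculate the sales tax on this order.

£3.58

Paperback novel £10.31: books → 8.25% → £0.85
Shoe repair £36.63: labor services → 0% → £0.00
Garment alterations £21.99: labor services → 0% → £0.00
LED flashlight £21.37: other taxable items → 8% → £1.71
Graphic novel £12.41: books → 8.25% → £1.02
Total tax = £0.85 + £1.71 + £1.02 = £3.58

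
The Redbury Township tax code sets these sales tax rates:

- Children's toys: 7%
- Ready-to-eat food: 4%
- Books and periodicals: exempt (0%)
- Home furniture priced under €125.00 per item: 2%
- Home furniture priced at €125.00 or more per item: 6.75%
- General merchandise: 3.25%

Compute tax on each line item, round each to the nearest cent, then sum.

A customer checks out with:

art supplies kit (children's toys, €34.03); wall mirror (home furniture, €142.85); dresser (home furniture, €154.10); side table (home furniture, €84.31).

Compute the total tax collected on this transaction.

€24.11

Art supplies kit €34.03: children's toys → 7% → €2.38
Wall mirror €142.85: home furniture, €125.00 or more → 6.75% → €9.64
Dresser €154.10: home furniture, €125.00 or more → 6.75% → €10.40
Side table €84.31: home furniture, under €125.00 → 2% → €1.69
Total tax = €2.38 + €9.64 + €10.40 + €1.69 = €24.11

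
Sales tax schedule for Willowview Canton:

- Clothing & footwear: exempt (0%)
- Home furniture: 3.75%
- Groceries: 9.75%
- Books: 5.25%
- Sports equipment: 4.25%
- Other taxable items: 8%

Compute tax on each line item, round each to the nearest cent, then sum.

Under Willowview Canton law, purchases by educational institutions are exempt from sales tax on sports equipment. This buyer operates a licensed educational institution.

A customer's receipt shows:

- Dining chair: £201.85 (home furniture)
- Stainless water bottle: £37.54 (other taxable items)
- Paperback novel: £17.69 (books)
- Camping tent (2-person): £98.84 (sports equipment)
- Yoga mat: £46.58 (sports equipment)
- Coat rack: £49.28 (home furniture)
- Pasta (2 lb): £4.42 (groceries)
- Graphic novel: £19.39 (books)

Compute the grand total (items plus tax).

Dining chair £201.85: home furniture → 3.75% → £7.57
Stainless water bottle £37.54: other taxable items → 8% → £3.00
Paperback novel £17.69: books → 5.25% → £0.93
Camping tent (2-person) £98.84: sports equipment, buyer-exempt → 0% → £0.00
Yoga mat £46.58: sports equipment, buyer-exempt → 0% → £0.00
Coat rack £49.28: home furniture → 3.75% → £1.85
Pasta (2 lb) £4.42: groceries → 9.75% → £0.43
Graphic novel £19.39: books → 5.25% → £1.02
Subtotal = £475.59; tax = £14.80; total due = £490.39

£490.39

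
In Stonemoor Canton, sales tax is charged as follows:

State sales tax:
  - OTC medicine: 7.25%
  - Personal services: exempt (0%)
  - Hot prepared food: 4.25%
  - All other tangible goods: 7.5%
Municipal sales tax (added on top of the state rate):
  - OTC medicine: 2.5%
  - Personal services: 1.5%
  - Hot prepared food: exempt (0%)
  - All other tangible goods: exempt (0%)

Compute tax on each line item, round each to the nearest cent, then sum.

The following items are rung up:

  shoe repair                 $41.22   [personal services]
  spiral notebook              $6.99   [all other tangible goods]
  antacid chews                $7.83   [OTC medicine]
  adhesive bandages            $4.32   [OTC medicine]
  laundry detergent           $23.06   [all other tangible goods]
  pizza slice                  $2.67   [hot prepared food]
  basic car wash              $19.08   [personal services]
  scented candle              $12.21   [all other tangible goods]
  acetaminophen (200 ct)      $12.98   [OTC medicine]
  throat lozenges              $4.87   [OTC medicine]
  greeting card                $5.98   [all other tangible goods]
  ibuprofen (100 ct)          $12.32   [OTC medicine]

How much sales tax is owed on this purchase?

Shoe repair $41.22: personal services → 0% + 1.5% municipal = 1.5% → $0.62
Spiral notebook $6.99: all other tangible goods → 7.5% + 0% municipal = 7.5% → $0.52
Antacid chews $7.83: OTC medicine → 7.25% + 2.5% municipal = 9.75% → $0.76
Adhesive bandages $4.32: OTC medicine → 7.25% + 2.5% municipal = 9.75% → $0.42
Laundry detergent $23.06: all other tangible goods → 7.5% + 0% municipal = 7.5% → $1.73
Pizza slice $2.67: hot prepared food → 4.25% + 0% municipal = 4.25% → $0.11
Basic car wash $19.08: personal services → 0% + 1.5% municipal = 1.5% → $0.29
Scented candle $12.21: all other tangible goods → 7.5% + 0% municipal = 7.5% → $0.92
Acetaminophen (200 ct) $12.98: OTC medicine → 7.25% + 2.5% municipal = 9.75% → $1.27
Throat lozenges $4.87: OTC medicine → 7.25% + 2.5% municipal = 9.75% → $0.47
Greeting card $5.98: all other tangible goods → 7.5% + 0% municipal = 7.5% → $0.45
Ibuprofen (100 ct) $12.32: OTC medicine → 7.25% + 2.5% municipal = 9.75% → $1.20
Total tax = $0.62 + $0.52 + $0.76 + $0.42 + $1.73 + $0.11 + $0.29 + $0.92 + $1.27 + $0.47 + $0.45 + $1.20 = $8.76

$8.76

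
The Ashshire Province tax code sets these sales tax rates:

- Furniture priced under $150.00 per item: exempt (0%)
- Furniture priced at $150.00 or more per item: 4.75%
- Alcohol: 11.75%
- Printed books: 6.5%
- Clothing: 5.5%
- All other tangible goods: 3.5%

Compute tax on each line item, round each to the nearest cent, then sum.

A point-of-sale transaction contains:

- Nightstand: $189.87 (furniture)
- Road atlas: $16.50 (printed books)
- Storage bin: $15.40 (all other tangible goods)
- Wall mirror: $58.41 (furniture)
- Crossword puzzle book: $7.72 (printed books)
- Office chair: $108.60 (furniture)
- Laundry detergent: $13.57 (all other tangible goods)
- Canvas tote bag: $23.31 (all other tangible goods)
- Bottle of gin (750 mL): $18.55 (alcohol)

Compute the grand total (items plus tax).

$466.53

Nightstand $189.87: furniture, $150.00 or more → 4.75% → $9.02
Road atlas $16.50: printed books → 6.5% → $1.07
Storage bin $15.40: all other tangible goods → 3.5% → $0.54
Wall mirror $58.41: furniture, under $150.00 → 0% → $0.00
Crossword puzzle book $7.72: printed books → 6.5% → $0.50
Office chair $108.60: furniture, under $150.00 → 0% → $0.00
Laundry detergent $13.57: all other tangible goods → 3.5% → $0.47
Canvas tote bag $23.31: all other tangible goods → 3.5% → $0.82
Bottle of gin (750 mL) $18.55: alcohol → 11.75% → $2.18
Subtotal = $451.93; tax = $14.60; total due = $466.53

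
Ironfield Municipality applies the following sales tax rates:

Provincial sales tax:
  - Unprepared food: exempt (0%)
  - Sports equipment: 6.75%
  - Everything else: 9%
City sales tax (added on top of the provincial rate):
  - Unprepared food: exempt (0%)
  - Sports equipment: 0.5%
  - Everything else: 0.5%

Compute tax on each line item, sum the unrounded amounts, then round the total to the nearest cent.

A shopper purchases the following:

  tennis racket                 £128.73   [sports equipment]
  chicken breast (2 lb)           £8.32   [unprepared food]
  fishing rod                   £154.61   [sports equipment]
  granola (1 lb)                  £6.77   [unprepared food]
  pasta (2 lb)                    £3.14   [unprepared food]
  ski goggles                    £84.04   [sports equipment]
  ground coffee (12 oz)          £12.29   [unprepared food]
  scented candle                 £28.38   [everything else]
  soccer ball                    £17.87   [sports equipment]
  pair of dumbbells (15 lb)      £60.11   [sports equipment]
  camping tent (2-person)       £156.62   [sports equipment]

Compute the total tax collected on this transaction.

Tennis racket £128.73: sports equipment → 6.75% + 0.5% city = 7.25% → £9.332925
Chicken breast (2 lb) £8.32: unprepared food → 0% + 0% city = 0% → £0.00
Fishing rod £154.61: sports equipment → 6.75% + 0.5% city = 7.25% → £11.209225
Granola (1 lb) £6.77: unprepared food → 0% + 0% city = 0% → £0.00
Pasta (2 lb) £3.14: unprepared food → 0% + 0% city = 0% → £0.00
Ski goggles £84.04: sports equipment → 6.75% + 0.5% city = 7.25% → £6.0929
Ground coffee (12 oz) £12.29: unprepared food → 0% + 0% city = 0% → £0.00
Scented candle £28.38: everything else → 9% + 0.5% city = 9.5% → £2.6961
Soccer ball £17.87: sports equipment → 6.75% + 0.5% city = 7.25% → £1.295575
Pair of dumbbells (15 lb) £60.11: sports equipment → 6.75% + 0.5% city = 7.25% → £4.357975
Camping tent (2-person) £156.62: sports equipment → 6.75% + 0.5% city = 7.25% → £11.35495
Unrounded tax sum = £46.33965 → £46.34

£46.34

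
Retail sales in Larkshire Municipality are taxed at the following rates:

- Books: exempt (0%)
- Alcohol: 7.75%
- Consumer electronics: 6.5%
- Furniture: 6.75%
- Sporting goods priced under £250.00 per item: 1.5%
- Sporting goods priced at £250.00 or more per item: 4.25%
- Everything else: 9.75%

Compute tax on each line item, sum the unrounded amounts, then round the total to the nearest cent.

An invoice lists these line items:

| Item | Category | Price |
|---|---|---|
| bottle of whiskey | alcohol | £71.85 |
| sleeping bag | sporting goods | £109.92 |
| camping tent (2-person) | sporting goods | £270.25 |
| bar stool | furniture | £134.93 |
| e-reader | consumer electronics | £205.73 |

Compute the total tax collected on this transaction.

£41.18

Bottle of whiskey £71.85: alcohol → 7.75% → £5.568375
Sleeping bag £109.92: sporting goods, under £250.00 → 1.5% → £1.6488
Camping tent (2-person) £270.25: sporting goods, £250.00 or more → 4.25% → £11.485625
Bar stool £134.93: furniture → 6.75% → £9.107775
E-reader £205.73: consumer electronics → 6.5% → £13.37245
Unrounded tax sum = £41.183025 → £41.18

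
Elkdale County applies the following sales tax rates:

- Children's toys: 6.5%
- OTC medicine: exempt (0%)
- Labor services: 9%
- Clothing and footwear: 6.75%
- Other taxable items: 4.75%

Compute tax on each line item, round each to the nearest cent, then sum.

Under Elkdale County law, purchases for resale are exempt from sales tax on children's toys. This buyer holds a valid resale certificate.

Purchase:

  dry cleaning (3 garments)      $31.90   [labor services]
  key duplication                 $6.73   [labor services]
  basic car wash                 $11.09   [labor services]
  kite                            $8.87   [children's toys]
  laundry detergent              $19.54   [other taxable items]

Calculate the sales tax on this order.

$5.41

Dry cleaning (3 garments) $31.90: labor services → 9% → $2.87
Key duplication $6.73: labor services → 9% → $0.61
Basic car wash $11.09: labor services → 9% → $1.00
Kite $8.87: children's toys, buyer-exempt → 0% → $0.00
Laundry detergent $19.54: other taxable items → 4.75% → $0.93
Total tax = $2.87 + $0.61 + $1.00 + $0.93 = $5.41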